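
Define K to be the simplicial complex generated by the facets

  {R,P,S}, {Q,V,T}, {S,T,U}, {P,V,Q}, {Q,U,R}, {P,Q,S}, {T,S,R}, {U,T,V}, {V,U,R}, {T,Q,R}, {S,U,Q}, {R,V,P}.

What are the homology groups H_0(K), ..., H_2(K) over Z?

We work with the vertex ordering P < Q < R < S < T < U < V. The simplices of K, each written with vertices in increasing order, are:

  0-simplices (7): P, Q, R, S, T, U, V
  1-simplices (18): PQ, PR, PS, PV, QR, QS, QT, QU, QV, RS, RT, RU, RV, ST, SU, TU, TV, UV
  2-simplices (12): PQS, PQV, PRS, PRV, QRT, QRU, QSU, QTV, RST, RUV, STU, TUV

giving chain groups C_0 ≅ Z^7, C_1 ≅ Z^18, C_2 ≅ Z^12.

Boundary ∂_1: C_1 → C_0 maps an edge to its endpoints' difference, ∂[p,q] = q − p.
This gives a 7×18 integer matrix of rank 6; reducing to Smith normal form yields diagonal entries (1,1,1,1,1,1).

The boundary map ∂_2: C_2 → C_1 acts by ∂[p,q,r] = [q,r] − [p,r] + [p,q]. For instance
  ∂PQS = QS − PS + PQ,
  ∂QRT = RT − QT + QR.
This gives a 18×12 integer matrix of rank 12; reducing to Smith normal form yields diagonal entries (1,1,1,1,1,1,1,1,1,1,1,2).

Now H_k = ker ∂_k / im ∂_{k+1}, so:

  H_0: rank C_0 − rank ∂_1 = 7 − 6 = 1, and the invariant factors of ∂_1 are all 1, so H_0 = Z.
  H_1: rank ker ∂_1 − rank ∂_2 = (18 − 6) − 12 = 0, and ∂_2 has invariant factor 2 > 1, so H_1 = Z/2Z.
  H_2: rank ker ∂_2 − rank ∂_3 = (12 − 12) − 0 = 0, and there is no ∂_3, so H_2 = 0.

As a check, the Euler characteristic is 7 − 18 + 12 = 1, which agrees with 1 − 0 + 0 = 1.
(K is a triangulation of the real projective plane RP^2.)

H_0 ≅ Z,  H_1 ≅ Z/2Z,  H_2 = 0.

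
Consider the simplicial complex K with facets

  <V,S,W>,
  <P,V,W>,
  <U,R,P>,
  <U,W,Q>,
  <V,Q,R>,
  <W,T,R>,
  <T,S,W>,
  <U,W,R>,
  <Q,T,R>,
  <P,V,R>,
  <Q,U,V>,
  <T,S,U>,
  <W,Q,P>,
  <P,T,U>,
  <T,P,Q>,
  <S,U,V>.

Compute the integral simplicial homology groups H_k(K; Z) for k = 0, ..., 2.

K has 8 vertices, 24 edges, 16 triangles.
rank ∂_0 = 0, rank ∂_1 = 7 ⇒ b_0 = 8 − 0 − 7 = 1; all invariant factors of ∂_1 are 1 so no torsion. So H_0 ≅ Z.
rank ∂_1 = 7, rank ∂_2 = 15 ⇒ b_1 = 24 − 7 − 15 = 2; all invariant factors of ∂_2 are 1 so no torsion. So H_1 ≅ Z^2.
rank ∂_2 = 15, rank ∂_3 = 0 ⇒ b_2 = 16 − 15 − 0 = 1. So H_2 ≅ Z.

H_0 ≅ Z,  H_1 ≅ Z^2,  H_2 ≅ Z.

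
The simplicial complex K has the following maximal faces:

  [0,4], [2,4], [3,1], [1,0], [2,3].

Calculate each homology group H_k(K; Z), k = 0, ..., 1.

H_0 = Z,  H_1 = Z.

K has 5 vertices, 5 edges.
rank ∂_0 = 0, rank ∂_1 = 4 ⇒ b_0 = 5 − 0 − 4 = 1; all invariant factors of ∂_1 are 1 so no torsion. So H_0 = Z.
rank ∂_1 = 4, rank ∂_2 = 0 ⇒ b_1 = 5 − 4 − 0 = 1. So H_1 = Z.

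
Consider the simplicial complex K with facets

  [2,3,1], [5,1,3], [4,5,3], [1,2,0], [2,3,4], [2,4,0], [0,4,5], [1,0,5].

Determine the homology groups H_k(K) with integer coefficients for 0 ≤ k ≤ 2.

H_0 ≅ Z,  H_1 = 0,  H_2 ≅ Z.

We work with the vertex ordering 0 < 1 < 2 < 3 < 4 < 5. The simplices of K, each written with vertices in increasing order, are:

  0-simplices (6): [0], [1], [2], [3], [4], [5]
  1-simplices (12): [0,1], [0,2], [0,4], [0,5], [1,2], [1,3], [1,5], [2,3], [2,4], [3,4], [3,5], [4,5]
  2-simplices (8): [0,1,2], [0,1,5], [0,2,4], [0,4,5], [1,2,3], [1,3,5], [2,3,4], [3,4,5]

Hence C_0 ≅ Z^6, C_1 ≅ Z^12, C_2 ≅ Z^8.

∂_1: C_1 → C_0 is given by ∂[p,q] = [q] − [p]. For instance
  ∂[0,2] = [2] − [0].
The resulting 6×12 matrix has rank 5, and its Smith normal form has invariant factors (1,1,1,1,1).

Boundary ∂_2: C_2 → C_1 sends each 2-simplex [p,q,r] to [q,r] − [p,r] + [p,q]. For instance
  ∂[0,1,5] = [1,5] − [0,5] + [0,1],
  ∂[0,4,5] = [4,5] − [0,5] + [0,4].
The resulting 12×8 matrix has rank 7, and its Smith normal form has invariant factors (1,1,1,1,1,1,1).

Computing H_k = (kernel of ∂_k) / (image of ∂_{k+1}):

  H_0: rank C_0 − rank ∂_1 = 6 − 5 = 1, and the invariant factors of ∂_1 are all 1, so H_0 ≅ Z.
  H_1: rank ker ∂_1 − rank ∂_2 = (12 − 5) − 7 = 0, and the invariant factors of ∂_2 are all 1, so H_1 ≅ 0.
  H_2: rank ker ∂_2 − rank ∂_3 = (8 − 7) − 0 = 1, and there is no ∂_3, so H_2 ≅ Z.

As a check, the Euler characteristic is 6 − 12 + 8 = 2, which agrees with 1 − 0 + 1 = 2.
(K is a triangulation of the 2-sphere S^2.)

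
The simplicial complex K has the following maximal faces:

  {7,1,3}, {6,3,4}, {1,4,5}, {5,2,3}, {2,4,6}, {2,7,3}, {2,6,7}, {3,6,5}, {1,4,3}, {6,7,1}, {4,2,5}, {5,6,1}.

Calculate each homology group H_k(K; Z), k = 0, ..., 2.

H_0 ≅ Z,  H_1 ≅ Z/2,  H_2 = 0.

Fix the vertex order 1 < 2 < 3 < 4 < 5 < 6 < 7 and write every simplex with vertices in increasing order. Then dim K = 2 and the simplices of K are:

  0-simplices (7): [1], [2], [3], [4], [5], [6], [7]
  1-simplices (18): [1,3], [1,4], [1,5], [1,6], [1,7], [2,3], [2,4], [2,5], [2,6], [2,7], [3,4], [3,5], [3,6], [3,7], [4,5], [4,6], [5,6], [6,7]
  2-simplices (12): [1,3,4], [1,3,7], [1,4,5], [1,5,6], [1,6,7], [2,3,5], [2,3,7], [2,4,5], [2,4,6], [2,6,7], [3,4,6], [3,5,6]

giving chain groups C_0 ≅ Z^7, C_1 ≅ Z^18, C_2 ≅ Z^12.

∂_1: C_1 → C_0 is given by ∂[p,q] = [q] − [p].
As a 7×18 matrix over Z this has rank 6, with invariant factors (1,1,1,1,1,1).

The boundary map ∂_2: C_2 → C_1 acts by ∂[p,q,r] = [q,r] − [p,r] + [p,q]. For instance
  ∂[1,3,4] = [3,4] − [1,4] + [1,3],
  ∂[1,3,7] = [3,7] − [1,7] + [1,3].
The 18×12 boundary matrix has rank 12 and Smith normal form diag(1,1,1,1,1,1,1,1,1,1,1,2).

Now H_k = ker ∂_k / im ∂_{k+1}, so:

  H_0: rank C_0 − rank ∂_1 = 7 − 6 = 1, and the invariant factors of ∂_1 are all 1, so H_0 ≅ Z.
  H_1: rank ker ∂_1 − rank ∂_2 = (18 − 6) − 12 = 0, and ∂_2 has invariant factor 2 > 1, so H_1 ≅ Z/2.
  H_2: rank ker ∂_2 − rank ∂_3 = (12 − 12) − 0 = 0, and there is no ∂_3, so H_2 ≅ 0.

As a check, the Euler characteristic is 7 − 18 + 12 = 1, which agrees with 1 − 0 + 0 = 1.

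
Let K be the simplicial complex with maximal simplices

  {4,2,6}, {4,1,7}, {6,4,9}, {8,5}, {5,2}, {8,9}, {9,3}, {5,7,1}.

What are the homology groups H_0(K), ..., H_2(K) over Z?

H_0 = Z,  H_1 = Z^2,  H_2 = 0.

We work with the vertex ordering 1 < 2 < 3 < 4 < 5 < 6 < 7 < 8 < 9. The simplices of K, each written with vertices in increasing order, are:

  0-simplices (9): [1], [2], [3], [4], [5], [6], [7], [8], [9]
  1-simplices (14): [1,4], [1,5], [1,7], [2,4], [2,5], [2,6], [3,9], [4,6], [4,7], [4,9], [5,7], [5,8], [6,9], [8,9]
  2-simplices (4): [1,4,7], [1,5,7], [2,4,6], [4,6,9]

Hence C_0 ≅ Z^9, C_1 ≅ Z^14, C_2 ≅ Z^4.

∂_1: C_1 → C_0 sends each edge [p,q] (with p < q) to q − p.
The 9×14 boundary matrix has rank 8 and Smith normal form diag(1,1,1,1,1,1,1,1).

Boundary ∂_2: C_2 → C_1 sends each 2-simplex [p,q,r] to [q,r] − [p,r] + [p,q]. For instance
  ∂[1,4,7] = [4,7] − [1,7] + [1,4],
  ∂[4,6,9] = [6,9] − [4,9] + [4,6].
As a 14×4 matrix over Z this has rank 4, with invariant factors (1,1,1,1).

Now H_k = ker ∂_k / im ∂_{k+1}, so:

  H_0: rank C_0 − rank ∂_1 = 9 − 8 = 1, and the invariant factors of ∂_1 are all 1, so H_0 ≅ Z.
  H_1: rank ker ∂_1 − rank ∂_2 = (14 − 8) − 4 = 2, and the invariant factors of ∂_2 are all 1, so H_1 ≅ Z^2.
  H_2: rank ker ∂_2 − rank ∂_3 = (4 − 4) − 0 = 0, and there is no ∂_3, so H_2 ≅ 0.

As a check, the Euler characteristic is 9 − 14 + 4 = -1, which agrees with 1 − 2 + 0 = -1.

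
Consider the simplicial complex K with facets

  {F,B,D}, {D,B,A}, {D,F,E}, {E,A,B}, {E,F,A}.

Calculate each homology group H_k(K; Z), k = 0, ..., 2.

H_0 = Z,  H_1 = Z,  H_2 = 0.

Order the vertices as A < B < D < E < F. Listing each simplex with vertices in this order, K has dimension 2 with simplices:

  0-simplices (5): A, B, D, E, F
  1-simplices (10): AB, AD, AE, AF, BD, BE, BF, DE, DF, EF
  2-simplices (5): ABD, ABE, AEF, BDF, DEF

so the chain groups are C_0 ≅ Z^5, C_1 ≅ Z^10, C_2 ≅ Z^5.

Boundary ∂_1: C_1 → C_0 maps an edge to its endpoints' difference, ∂[p,q] = q − p. For instance
  ∂BE = E − B.
The 5×10 boundary matrix has rank 4 and Smith normal form diag(1,1,1,1).

Boundary ∂_2: C_2 → C_1 acts by ∂[p,q,r] = [q,r] − [p,r] + [p,q]. For instance
  ∂DEF = EF − DF + DE,
  ∂ABE = BE − AE + AB.
This gives a 10×5 integer matrix of rank 5; reducing to Smith normal form yields diagonal entries (1,1,1,1,1).

From H_k ≅ ker(∂_k) / im(∂_{k+1}) we obtain:

  H_0: rank C_0 − rank ∂_1 = 5 − 4 = 1, and the invariant factors of ∂_1 are all 1, so H_0 ≅ Z.
  H_1: rank ker ∂_1 − rank ∂_2 = (10 − 4) − 5 = 1, and the invariant factors of ∂_2 are all 1, so H_1 ≅ Z.
  H_2: rank ker ∂_2 − rank ∂_3 = (5 − 5) − 0 = 0, and there is no ∂_3, so H_2 ≅ 0.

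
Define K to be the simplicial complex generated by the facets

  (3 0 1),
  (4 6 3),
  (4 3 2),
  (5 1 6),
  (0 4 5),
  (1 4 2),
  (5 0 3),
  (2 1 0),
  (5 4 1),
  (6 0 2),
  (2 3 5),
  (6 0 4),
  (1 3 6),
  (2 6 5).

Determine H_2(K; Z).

H_2 = Z.

We work with the vertex ordering 0 < 1 < 2 < 3 < 4 < 5 < 6. The simplices of K, each written with vertices in increasing order, are:

  0-simplices (7): [0], [1], [2], [3], [4], [5], [6]
  1-simplices (21): [0,1], [0,2], [0,3], [0,4], [0,5], [0,6], [1,2], [1,3], [1,4], [1,5], [1,6], [2,3], [2,4], [2,5], [2,6], [3,4], [3,5], [3,6], [4,5], [4,6], [5,6]
  2-simplices (14): [0,1,2], [0,1,3], [0,2,6], [0,3,5], [0,4,5], [0,4,6], [1,2,4], [1,3,6], [1,4,5], [1,5,6], [2,3,4], [2,3,5], [2,5,6], [3,4,6]

so the chain groups are C_0 ≅ Z^7, C_1 ≅ Z^21, C_2 ≅ Z^14.

∂_1: C_1 → C_0 sends each edge [p,q] (with p < q) to q − p.
The resulting 7×21 matrix has rank 6, and its Smith normal form has invariant factors (1,1,1,1,1,1).

The boundary map ∂_2: C_2 → C_1 acts by ∂[p,q,r] = [q,r] − [p,r] + [p,q]. For instance
  ∂[2,3,4] = [3,4] − [2,4] + [2,3],
  ∂[2,5,6] = [5,6] − [2,6] + [2,5].
The 21×14 boundary matrix has rank 13 and Smith normal form diag(1,1,1,1,1,1,1,1,1,1,1,1,1).

From H_k ≅ ker(∂_k) / im(∂_{k+1}) we obtain:

  H_2: rank ker ∂_2 − rank ∂_3 = (14 − 13) − 0 = 1, and there is no ∂_3, so H_2 = Z.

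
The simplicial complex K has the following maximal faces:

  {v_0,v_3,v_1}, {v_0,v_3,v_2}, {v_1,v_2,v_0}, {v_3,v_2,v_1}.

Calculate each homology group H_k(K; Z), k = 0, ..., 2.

H_0 ≅ Z,  H_1 = 0,  H_2 ≅ Z.

Order the vertices as v_0 < v_1 < v_2 < v_3. Listing each simplex with vertices in this order, K has dimension 2 with simplices:

  0-simplices (4): [v_0], [v_1], [v_2], [v_3]
  1-simplices (6): [v_0,v_1], [v_0,v_2], [v_0,v_3], [v_1,v_2], [v_1,v_3], [v_2,v_3]
  2-simplices (4): [v_0,v_1,v_2], [v_0,v_1,v_3], [v_0,v_2,v_3], [v_1,v_2,v_3]

so the chain groups are C_0 ≅ Z^4, C_1 ≅ Z^6, C_2 ≅ Z^4.

Boundary ∂_1: C_1 → C_0 sends each edge [p,q] (with p < q) to q − p. For instance
  ∂[v_2,v_3] = [v_3] − [v_2].
This gives a 4×6 integer matrix of rank 3; reducing to Smith normal form yields diagonal entries (1,1,1).

Boundary ∂_2: C_2 → C_1 maps a triangle to the signed sum of its edges. For instance
  ∂[v_0,v_1,v_2] = [v_1,v_2] − [v_0,v_2] + [v_0,v_1],
  ∂[v_1,v_2,v_3] = [v_2,v_3] − [v_1,v_3] + [v_1,v_2].
The 6×4 boundary matrix has rank 3 and Smith normal form diag(1,1,1).

Now H_k = ker ∂_k / im ∂_{k+1}, so:

  H_0: rank C_0 − rank ∂_1 = 4 − 3 = 1, and the invariant factors of ∂_1 are all 1, so H_0 = Z.
  H_1: rank ker ∂_1 − rank ∂_2 = (6 − 3) − 3 = 0, and the invariant factors of ∂_2 are all 1, so H_1 = 0.
  H_2: rank ker ∂_2 − rank ∂_3 = (4 − 3) − 0 = 1, and there is no ∂_3, so H_2 = Z.

As a check, the Euler characteristic is 4 − 6 + 4 = 2, which agrees with 1 − 0 + 1 = 2.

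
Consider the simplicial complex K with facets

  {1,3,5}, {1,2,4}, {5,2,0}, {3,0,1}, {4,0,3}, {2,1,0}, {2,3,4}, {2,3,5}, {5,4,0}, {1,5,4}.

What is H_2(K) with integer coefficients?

H_2 ≅ 0.

We work with the vertex ordering 0 < 1 < 2 < 3 < 4 < 5. The simplices of K, each written with vertices in increasing order, are:

  0-simplices (6): [0], [1], [2], [3], [4], [5]
  1-simplices (15): [0,1], [0,2], [0,3], [0,4], [0,5], [1,2], [1,3], [1,4], [1,5], [2,3], [2,4], [2,5], [3,4], [3,5], [4,5]
  2-simplices (10): [0,1,2], [0,1,3], [0,2,5], [0,3,4], [0,4,5], [1,2,4], [1,3,5], [1,4,5], [2,3,4], [2,3,5]

giving chain groups C_0 ≅ Z^6, C_1 ≅ Z^15, C_2 ≅ Z^10.

Boundary ∂_1: C_1 → C_0 sends each edge [p,q] (with p < q) to q − p. For instance
  ∂[1,3] = [3] − [1].
The 6×15 boundary matrix has rank 5 and Smith normal form diag(1,1,1,1,1).

∂_2: C_2 → C_1 sends each 2-simplex [p,q,r] to [q,r] − [p,r] + [p,q]. For instance
  ∂[0,2,5] = [2,5] − [0,5] + [0,2],
  ∂[0,1,2] = [1,2] − [0,2] + [0,1].
As a 15×10 matrix over Z this has rank 10, with invariant factors (1,1,1,1,1,1,1,1,1,2).

Now H_k = ker ∂_k / im ∂_{k+1}, so:

  H_2: rank ker ∂_2 − rank ∂_3 = (10 − 10) − 0 = 0, and there is no ∂_3, so H_2 ≅ 0.

(K is a triangulation of the real projective plane RP^2.)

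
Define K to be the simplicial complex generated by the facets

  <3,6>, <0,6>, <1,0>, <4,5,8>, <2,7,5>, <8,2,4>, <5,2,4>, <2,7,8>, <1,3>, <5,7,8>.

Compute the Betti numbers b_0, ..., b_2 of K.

Fix the vertex order 0 < 1 < 2 < 3 < 4 < 5 < 6 < 7 < 8 and write every simplex with vertices in increasing order. Then dim K = 2 and the simplices of K are:

  0-simplices (9): [0], [1], [2], [3], [4], [5], [6], [7], [8]
  1-simplices (13): [0,1], [0,6], [1,3], [2,4], [2,5], [2,7], [2,8], [3,6], [4,5], [4,8], [5,7], [5,8], [7,8]
  2-simplices (6): [2,4,5], [2,4,8], [2,5,7], [2,7,8], [4,5,8], [5,7,8]

Hence C_0 ≅ Z^9, C_1 ≅ Z^13, C_2 ≅ Z^6.

Boundary ∂_1: C_1 → C_0 maps an edge to its endpoints' difference, ∂[p,q] = q − p. For instance
  ∂[2,7] = [7] − [2].
As a 9×13 matrix over Z this has rank 7, with invariant factors (1,1,1,1,1,1,1).

The boundary map ∂_2: C_2 → C_1 acts by ∂[p,q,r] = [q,r] − [p,r] + [p,q]. For instance
  ∂[2,5,7] = [5,7] − [2,7] + [2,5],
  ∂[4,5,8] = [5,8] − [4,8] + [4,5].
The 13×6 boundary matrix has rank 5 and Smith normal form diag(1,1,1,1,1).

Now H_k = ker ∂_k / im ∂_{k+1}, so:

  H_0: rank C_0 − rank ∂_1 = 9 − 7 = 2, and the invariant factors of ∂_1 are all 1, so H_0 = Z^2.
  H_1: rank ker ∂_1 − rank ∂_2 = (13 − 7) − 5 = 1, and the invariant factors of ∂_2 are all 1, so H_1 = Z.
  H_2: rank ker ∂_2 − rank ∂_3 = (6 − 5) − 0 = 1, and there is no ∂_3, so H_2 = Z.

Hence the Betti numbers are b_0 = 2, b_1 = 1, b_2 = 1.

b_0 = 2, b_1 = 1, b_2 = 1.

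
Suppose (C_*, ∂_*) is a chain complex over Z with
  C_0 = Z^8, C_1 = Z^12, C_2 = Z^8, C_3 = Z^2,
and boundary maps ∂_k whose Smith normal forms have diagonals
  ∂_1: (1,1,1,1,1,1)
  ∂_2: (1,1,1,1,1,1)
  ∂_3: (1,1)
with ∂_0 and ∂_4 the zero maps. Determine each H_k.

H_0: b_0 = 8 − 0 − 6 = 2; torsion from ∂_1 factors > 1: none. So H_0 ≅ Z^2.
H_1: b_1 = 12 − 6 − 6 = 0; torsion from ∂_2 factors > 1: none. So H_1 ≅ 0.
H_2: b_2 = 8 − 6 − 2 = 0; torsion from ∂_3 factors > 1: none. So H_2 ≅ 0.
H_3: b_3 = 2 − 2 − 0 = 0; torsion from ∂_4 factors > 1: none. So H_3 ≅ 0.

H_0 ≅ Z^2,  H_1 = 0,  H_2 = 0,  H_3 = 0.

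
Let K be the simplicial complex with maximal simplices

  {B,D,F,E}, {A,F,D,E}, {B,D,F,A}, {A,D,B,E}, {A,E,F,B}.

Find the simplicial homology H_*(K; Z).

H_0 ≅ Z,  H_1 = 0,  H_2 = 0,  H_3 ≅ Z.

Take the total order A < B < D < E < F on the vertex set. Then K (dimension 3) consists of the simplices:

  0-simplices (5): A, B, D, E, F
  1-simplices (10): AB, AD, AE, AF, BD, BE, BF, DE, DF, EF
  2-simplices (10): ABD, ABE, ABF, ADE, ADF, AEF, BDE, BDF, BEF, DEF
  3-simplices (5): ABDE, ABDF, ABEF, ADEF, BDEF

giving chain groups C_0 ≅ Z^5, C_1 ≅ Z^10, C_2 ≅ Z^10, C_3 ≅ Z^5.

The boundary map ∂_1: C_1 → C_0 sends each edge [p,q] (with p < q) to q − p.
The 5×10 boundary matrix has rank 4 and Smith normal form diag(1,1,1,1).

Boundary ∂_2: C_2 → C_1 maps a triangle to the signed sum of its edges. For instance
  ∂BDF = DF − BF + BD,
  ∂ABD = BD − AD + AB.
As a 10×10 matrix over Z this has rank 6, with invariant factors (1,1,1,1,1,1).

Boundary ∂_3: C_3 → C_2 sends each 3-simplex σ to the alternating sum Σ_i (−1)^i (σ with its i-th vertex removed). For instance
  ∂ABDE = BDE − ADE + ABE − ABD,
  ∂BDEF = DEF − BEF + BDF − BDE.
The 10×5 boundary matrix has rank 4 and Smith normal form diag(1,1,1,1).

Computing H_k = (kernel of ∂_k) / (image of ∂_{k+1}):

  H_0: rank C_0 − rank ∂_1 = 5 − 4 = 1, and the invariant factors of ∂_1 are all 1, so H_0 = Z.
  H_1: rank ker ∂_1 − rank ∂_2 = (10 − 4) − 6 = 0, and the invariant factors of ∂_2 are all 1, so H_1 = 0.
  H_2: rank ker ∂_2 − rank ∂_3 = (10 − 6) − 4 = 0, and the invariant factors of ∂_3 are all 1, so H_2 = 0.
  H_3: rank ker ∂_3 − rank ∂_4 = (5 − 4) − 0 = 1, and there is no ∂_4, so H_3 = Z.

(K is a triangulation of the 3-sphere S^3.)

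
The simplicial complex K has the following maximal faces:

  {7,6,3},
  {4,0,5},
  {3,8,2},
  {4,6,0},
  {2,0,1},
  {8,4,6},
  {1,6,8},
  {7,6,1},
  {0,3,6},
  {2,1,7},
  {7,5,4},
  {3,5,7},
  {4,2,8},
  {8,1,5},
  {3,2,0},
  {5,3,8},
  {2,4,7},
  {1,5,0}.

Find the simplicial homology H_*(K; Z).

K has 9 vertices, 27 edges, 18 triangles.
rank ∂_0 = 0, rank ∂_1 = 8 ⇒ b_0 = 9 − 0 − 8 = 1; all invariant factors of ∂_1 are 1 so no torsion. So H_0 ≅ Z.
rank ∂_1 = 8, rank ∂_2 = 17 ⇒ b_1 = 27 − 8 − 17 = 2; all invariant factors of ∂_2 are 1 so no torsion. So H_1 ≅ Z^2.
rank ∂_2 = 17, rank ∂_3 = 0 ⇒ b_2 = 18 − 17 − 0 = 1. So H_2 ≅ Z.

H_0 = Z,  H_1 = Z^2,  H_2 = Z.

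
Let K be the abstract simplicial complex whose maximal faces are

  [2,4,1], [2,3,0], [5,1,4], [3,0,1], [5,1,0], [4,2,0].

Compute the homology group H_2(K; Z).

K has 6 vertices, 12 edges, 6 triangles.
rank ∂_2 = 6, rank ∂_3 = 0 ⇒ b_2 = 6 − 6 − 0 = 0. So H_2 ≅ 0.

H_2 = 0.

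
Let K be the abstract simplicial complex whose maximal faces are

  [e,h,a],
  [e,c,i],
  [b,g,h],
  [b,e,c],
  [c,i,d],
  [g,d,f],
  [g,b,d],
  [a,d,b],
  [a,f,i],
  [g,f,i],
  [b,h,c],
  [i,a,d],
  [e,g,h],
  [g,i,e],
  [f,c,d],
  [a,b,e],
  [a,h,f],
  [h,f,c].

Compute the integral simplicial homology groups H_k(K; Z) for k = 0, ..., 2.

K has 9 vertices, 27 edges, 18 triangles.
rank ∂_0 = 0, rank ∂_1 = 8 ⇒ b_0 = 9 − 0 − 8 = 1; all invariant factors of ∂_1 are 1 so no torsion. So H_0 = Z.
rank ∂_1 = 8, rank ∂_2 = 18 ⇒ b_1 = 27 − 8 − 18 = 1; ∂_2 has invariant factor(s) [2] giving torsion. So H_1 = Z × Z/2.
rank ∂_2 = 18, rank ∂_3 = 0 ⇒ b_2 = 18 − 18 − 0 = 0. So H_2 = 0.

H_0 = Z,  H_1 = Z × Z/2,  H_2 = 0.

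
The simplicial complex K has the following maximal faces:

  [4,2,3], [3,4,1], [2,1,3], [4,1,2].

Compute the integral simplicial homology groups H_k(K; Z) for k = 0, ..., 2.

H_0 = Z,  H_1 = 0,  H_2 = Z.

K has 4 vertices, 6 edges, 4 triangles.
rank ∂_0 = 0, rank ∂_1 = 3 ⇒ b_0 = 4 − 0 − 3 = 1; all invariant factors of ∂_1 are 1 so no torsion. So H_0 ≅ Z.
rank ∂_1 = 3, rank ∂_2 = 3 ⇒ b_1 = 6 − 3 − 3 = 0; all invariant factors of ∂_2 are 1 so no torsion. So H_1 ≅ 0.
rank ∂_2 = 3, rank ∂_3 = 0 ⇒ b_2 = 4 − 3 − 0 = 1. So H_2 ≅ Z.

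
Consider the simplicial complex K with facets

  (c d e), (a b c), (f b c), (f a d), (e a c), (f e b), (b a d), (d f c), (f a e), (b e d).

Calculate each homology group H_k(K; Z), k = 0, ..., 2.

K has 6 vertices, 15 edges, 10 triangles.
rank ∂_0 = 0, rank ∂_1 = 5 ⇒ b_0 = 6 − 0 − 5 = 1; all invariant factors of ∂_1 are 1 so no torsion. So H_0 = Z.
rank ∂_1 = 5, rank ∂_2 = 10 ⇒ b_1 = 15 − 5 − 10 = 0; ∂_2 has invariant factor(s) [2] giving torsion. So H_1 = Z/2.
rank ∂_2 = 10, rank ∂_3 = 0 ⇒ b_2 = 10 − 10 − 0 = 0. So H_2 = 0.

H_0 ≅ Z,  H_1 ≅ Z/2,  H_2 = 0.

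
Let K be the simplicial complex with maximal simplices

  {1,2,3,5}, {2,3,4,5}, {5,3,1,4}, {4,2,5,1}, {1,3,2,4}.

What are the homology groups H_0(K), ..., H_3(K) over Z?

H_0 = Z,  H_1 = 0,  H_2 = 0,  H_3 = Z.

Take the total order 1 < 2 < 3 < 4 < 5 on the vertex set. Then K (dimension 3) consists of the simplices:

  0-simplices (5): [1], [2], [3], [4], [5]
  1-simplices (10): [1,2], [1,3], [1,4], [1,5], [2,3], [2,4], [2,5], [3,4], [3,5], [4,5]
  2-simplices (10): [1,2,3], [1,2,4], [1,2,5], [1,3,4], [1,3,5], [1,4,5], [2,3,4], [2,3,5], [2,4,5], [3,4,5]
  3-simplices (5): [1,2,3,4], [1,2,3,5], [1,2,4,5], [1,3,4,5], [2,3,4,5]

giving chain groups C_0 ≅ Z^5, C_1 ≅ Z^10, C_2 ≅ Z^10, C_3 ≅ Z^5.

∂_1: C_1 → C_0 maps an edge to its endpoints' difference, ∂[p,q] = q − p. For instance
  ∂[1,3] = [3] − [1].
This gives a 5×10 integer matrix of rank 4; reducing to Smith normal form yields diagonal entries (1,1,1,1).

Boundary ∂_2: C_2 → C_1 maps a triangle to the signed sum of its edges. For instance
  ∂[3,4,5] = [4,5] − [3,5] + [3,4],
  ∂[2,3,5] = [3,5] − [2,5] + [2,3].
The resulting 10×10 matrix has rank 6, and its Smith normal form has invariant factors (1,1,1,1,1,1).

Boundary ∂_3: C_3 → C_2 sends each 3-simplex σ to the alternating sum Σ_i (−1)^i (σ with its i-th vertex removed). For instance
  ∂[1,2,3,5] = [2,3,5] − [1,3,5] + [1,2,5] − [1,2,3],
  ∂[1,2,4,5] = [2,4,5] − [1,4,5] + [1,2,5] − [1,2,4].
As a 10×5 matrix over Z this has rank 4, with invariant factors (1,1,1,1).

From H_k ≅ ker(∂_k) / im(∂_{k+1}) we obtain:

  H_0: rank C_0 − rank ∂_1 = 5 − 4 = 1, and the invariant factors of ∂_1 are all 1, so H_0 ≅ Z.
  H_1: rank ker ∂_1 − rank ∂_2 = (10 − 4) − 6 = 0, and the invariant factors of ∂_2 are all 1, so H_1 ≅ 0.
  H_2: rank ker ∂_2 − rank ∂_3 = (10 − 6) − 4 = 0, and the invariant factors of ∂_3 are all 1, so H_2 ≅ 0.
  H_3: rank ker ∂_3 − rank ∂_4 = (5 − 4) − 0 = 1, and there is no ∂_4, so H_3 ≅ Z.

(K is a triangulation of the 3-sphere S^3.)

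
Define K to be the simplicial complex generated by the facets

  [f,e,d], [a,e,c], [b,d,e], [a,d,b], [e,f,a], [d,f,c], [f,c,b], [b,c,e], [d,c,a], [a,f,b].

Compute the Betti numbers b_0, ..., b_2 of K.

b_0 = 1, b_1 = 0, b_2 = 0.

Take the total order a < b < c < d < e < f on the vertex set. Then K (dimension 2) consists of the simplices:

  0-simplices (6): a, b, c, d, e, f
  1-simplices (15): ab, ac, ad, ae, af, bc, bd, be, bf, cd, ce, cf, de, df, ef
  2-simplices (10): abd, abf, acd, ace, aef, bce, bcf, bde, cdf, def

giving chain groups C_0 ≅ Z^6, C_1 ≅ Z^15, C_2 ≅ Z^10.

Boundary ∂_1: C_1 → C_0 is given by ∂[p,q] = [q] − [p].
The resulting 6×15 matrix has rank 5, and its Smith normal form has invariant factors (1,1,1,1,1).

The boundary map ∂_2: C_2 → C_1 acts by ∂[p,q,r] = [q,r] − [p,r] + [p,q]. For instance
  ∂bce = ce − be + bc,
  ∂cdf = df − cf + cd.
The resulting 15×10 matrix has rank 10, and its Smith normal form has invariant factors (1,1,1,1,1,1,1,1,1,2).

Now H_k = ker ∂_k / im ∂_{k+1}, so:

  H_0: rank C_0 − rank ∂_1 = 6 − 5 = 1, and the invariant factors of ∂_1 are all 1, so H_0 ≅ Z.
  H_1: rank ker ∂_1 − rank ∂_2 = (15 − 5) − 10 = 0, and ∂_2 has invariant factor 2 > 1, so H_1 ≅ Z/2.
  H_2: rank ker ∂_2 − rank ∂_3 = (10 − 10) − 0 = 0, and there is no ∂_3, so H_2 ≅ 0.

Hence the Betti numbers are b_0 = 1, b_1 = 0, b_2 = 0.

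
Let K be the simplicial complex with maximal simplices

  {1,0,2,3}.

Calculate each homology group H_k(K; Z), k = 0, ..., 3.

H_0 = Z,  H_1 = 0,  H_2 = 0,  H_3 = 0.

Order the vertices as 0 < 1 < 2 < 3. Listing each simplex with vertices in this order, K has dimension 3 with simplices:

  0-simplices (4): [0], [1], [2], [3]
  1-simplices (6): [0,1], [0,2], [0,3], [1,2], [1,3], [2,3]
  2-simplices (4): [0,1,2], [0,1,3], [0,2,3], [1,2,3]
  3-simplices (1): [0,1,2,3]

so the chain groups are C_0 ≅ Z^4, C_1 ≅ Z^6, C_2 ≅ Z^4, C_3 ≅ Z^1.

∂_1: C_1 → C_0 sends each edge [p,q] (with p < q) to q − p. For instance
  ∂[0,2] = [2] − [0].
The resulting 4×6 matrix has rank 3, and its Smith normal form has invariant factors (1,1,1).

Boundary ∂_2: C_2 → C_1 maps a triangle to the signed sum of its edges. For instance
  ∂[0,2,3] = [2,3] − [0,3] + [0,2],
  ∂[1,2,3] = [2,3] − [1,3] + [1,2].
The 6×4 boundary matrix has rank 3 and Smith normal form diag(1,1,1).

∂_3: C_3 → C_2 sends each 3-simplex σ to the alternating sum Σ_i (−1)^i (σ with its i-th vertex removed). For instance
  ∂[0,1,2,3] = [1,2,3] − [0,2,3] + [0,1,3] − [0,1,2].
As a 4×1 matrix over Z this has rank 1, with invariant factors (1).

From H_k ≅ ker(∂_k) / im(∂_{k+1}) we obtain:

  H_0: rank C_0 − rank ∂_1 = 4 − 3 = 1, and the invariant factors of ∂_1 are all 1, so H_0 = Z.
  H_1: rank ker ∂_1 − rank ∂_2 = (6 − 3) − 3 = 0, and the invariant factors of ∂_2 are all 1, so H_1 = 0.
  H_2: rank ker ∂_2 − rank ∂_3 = (4 − 3) − 1 = 0, and the invariant factors of ∂_3 are all 1, so H_2 = 0.
  H_3: rank ker ∂_3 − rank ∂_4 = (1 − 1) − 0 = 0, and there is no ∂_4, so H_3 = 0.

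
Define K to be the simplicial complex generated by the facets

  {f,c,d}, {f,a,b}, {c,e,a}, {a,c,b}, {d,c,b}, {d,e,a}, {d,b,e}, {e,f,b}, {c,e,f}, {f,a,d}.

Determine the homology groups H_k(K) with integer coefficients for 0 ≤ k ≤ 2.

Take the total order a < b < c < d < e < f on the vertex set. Then K (dimension 2) consists of the simplices:

  0-simplices (6): a, b, c, d, e, f
  1-simplices (15): ab, ac, ad, ae, af, bc, bd, be, bf, cd, ce, cf, de, df, ef
  2-simplices (10): abc, abf, ace, ade, adf, bcd, bde, bef, cdf, cef

giving chain groups C_0 ≅ Z^6, C_1 ≅ Z^15, C_2 ≅ Z^10.

Boundary ∂_1: C_1 → C_0 is given by ∂[p,q] = [q] − [p]. For instance
  ∂ad = d − a.
As a 6×15 matrix over Z this has rank 5, with invariant factors (1,1,1,1,1).

Boundary ∂_2: C_2 → C_1 maps a triangle to the signed sum of its edges. For instance
  ∂bde = de − be + bd,
  ∂bcd = cd − bd + bc.
The resulting 15×10 matrix has rank 10, and its Smith normal form has invariant factors (1,1,1,1,1,1,1,1,1,2).

Now H_k = ker ∂_k / im ∂_{k+1}, so:

  H_0: rank C_0 − rank ∂_1 = 6 − 5 = 1, and the invariant factors of ∂_1 are all 1, so H_0 ≅ Z.
  H_1: rank ker ∂_1 − rank ∂_2 = (15 − 5) − 10 = 0, and ∂_2 has invariant factor 2 > 1, so H_1 ≅ Z_2.
  H_2: rank ker ∂_2 − rank ∂_3 = (10 − 10) − 0 = 0, and there is no ∂_3, so H_2 ≅ 0.

As a check, the Euler characteristic is 6 − 15 + 10 = 1, which agrees with 1 − 0 + 0 = 1.
(K is a triangulation of the real projective plane RP^2.)

H_0 ≅ Z,  H_1 ≅ Z_2,  H_2 = 0.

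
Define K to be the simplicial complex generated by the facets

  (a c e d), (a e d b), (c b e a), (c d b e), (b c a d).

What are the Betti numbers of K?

K has 5 vertices, 10 edges, 10 triangles, 5 3-simplices.
rank ∂_0 = 0, rank ∂_1 = 4 ⇒ b_0 = 5 − 0 − 4 = 1; all invariant factors of ∂_1 are 1 so no torsion. So H_0 = Z.
rank ∂_1 = 4, rank ∂_2 = 6 ⇒ b_1 = 10 − 4 − 6 = 0; all invariant factors of ∂_2 are 1 so no torsion. So H_1 = 0.
rank ∂_2 = 6, rank ∂_3 = 4 ⇒ b_2 = 10 − 6 − 4 = 0; all invariant factors of ∂_3 are 1 so no torsion. So H_2 = 0.
rank ∂_3 = 4, rank ∂_4 = 0 ⇒ b_3 = 5 − 4 − 0 = 1. So H_3 = Z.

b_0 = 1, b_1 = 0, b_2 = 0, b_3 = 1.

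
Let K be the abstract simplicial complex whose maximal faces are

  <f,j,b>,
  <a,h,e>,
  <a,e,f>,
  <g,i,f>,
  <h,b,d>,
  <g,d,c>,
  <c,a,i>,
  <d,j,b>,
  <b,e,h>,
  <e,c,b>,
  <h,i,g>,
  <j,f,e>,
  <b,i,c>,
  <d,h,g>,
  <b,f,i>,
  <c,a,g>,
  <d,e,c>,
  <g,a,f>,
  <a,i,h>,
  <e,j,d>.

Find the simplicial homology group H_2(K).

H_2 ≅ 0.

K has 10 vertices, 30 edges, 20 triangles.
rank ∂_2 = 20, rank ∂_3 = 0 ⇒ b_2 = 20 − 20 − 0 = 0. So H_2 = 0.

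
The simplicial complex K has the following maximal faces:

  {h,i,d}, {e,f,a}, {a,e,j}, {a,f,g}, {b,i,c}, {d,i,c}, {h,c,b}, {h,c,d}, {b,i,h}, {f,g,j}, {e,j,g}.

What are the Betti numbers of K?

Take the total order a < b < c < d < e < f < g < h < i < j on the vertex set. Then K (dimension 2) consists of the simplices:

  0-simplices (10): a, b, c, d, e, f, g, h, i, j
  1-simplices (19): ae, af, ag, aj, bc, bh, bi, cd, ch, ci, dh, di, ef, eg, ej, fg, fj, gj, hi
  2-simplices (11): aef, aej, afg, bch, bci, bhi, cdh, cdi, dhi, egj, fgj

Hence C_0 ≅ Z^10, C_1 ≅ Z^19, C_2 ≅ Z^11.

∂_1: C_1 → C_0 sends each edge [p,q] (with p < q) to q − p. For instance
  ∂aj = j − a.
The resulting 10×19 matrix has rank 8, and its Smith normal form has invariant factors (1,1,1,1,1,1,1,1).

The boundary map ∂_2: C_2 → C_1 acts by ∂[p,q,r] = [q,r] − [p,r] + [p,q]. For instance
  ∂afg = fg − ag + af,
  ∂cdi = di − ci + cd.
As a 19×11 matrix over Z this has rank 10, with invariant factors (1,1,1,1,1,1,1,1,1,1).

Computing H_k = (kernel of ∂_k) / (image of ∂_{k+1}):

  H_0: rank C_0 − rank ∂_1 = 10 − 8 = 2, and the invariant factors of ∂_1 are all 1, so H_0 = Z^2.
  H_1: rank ker ∂_1 − rank ∂_2 = (19 − 8) − 10 = 1, and the invariant factors of ∂_2 are all 1, so H_1 = Z.
  H_2: rank ker ∂_2 − rank ∂_3 = (11 − 10) − 0 = 1, and there is no ∂_3, so H_2 = Z.

Hence the Betti numbers are b_0 = 2, b_1 = 1, b_2 = 1.

b_0 = 2, b_1 = 1, b_2 = 1.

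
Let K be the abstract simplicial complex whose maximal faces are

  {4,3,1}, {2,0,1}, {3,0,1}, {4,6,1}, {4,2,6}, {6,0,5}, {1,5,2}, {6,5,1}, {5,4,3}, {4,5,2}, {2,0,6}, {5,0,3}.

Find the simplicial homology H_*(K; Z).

H_0 ≅ Z,  H_1 ≅ Z/2Z,  H_2 = 0.

Fix the vertex order 0 < 1 < 2 < 3 < 4 < 5 < 6 and write every simplex with vertices in increasing order. Then dim K = 2 and the simplices of K are:

  0-simplices (7): [0], [1], [2], [3], [4], [5], [6]
  1-simplices (18): [0,1], [0,2], [0,3], [0,5], [0,6], [1,2], [1,3], [1,4], [1,5], [1,6], [2,4], [2,5], [2,6], [3,4], [3,5], [4,5], [4,6], [5,6]
  2-simplices (12): [0,1,2], [0,1,3], [0,2,6], [0,3,5], [0,5,6], [1,2,5], [1,3,4], [1,4,6], [1,5,6], [2,4,5], [2,4,6], [3,4,5]

Hence C_0 ≅ Z^7, C_1 ≅ Z^18, C_2 ≅ Z^12.

Boundary ∂_1: C_1 → C_0 sends each edge [p,q] (with p < q) to q − p.
As a 7×18 matrix over Z this has rank 6, with invariant factors (1,1,1,1,1,1).

∂_2: C_2 → C_1 maps a triangle to the signed sum of its edges. For instance
  ∂[0,1,3] = [1,3] − [0,3] + [0,1],
  ∂[1,2,5] = [2,5] − [1,5] + [1,2].
The 18×12 boundary matrix has rank 12 and Smith normal form diag(1,1,1,1,1,1,1,1,1,1,1,2).

Computing H_k = (kernel of ∂_k) / (image of ∂_{k+1}):

  H_0: rank C_0 − rank ∂_1 = 7 − 6 = 1, and the invariant factors of ∂_1 are all 1, so H_0 = Z.
  H_1: rank ker ∂_1 − rank ∂_2 = (18 − 6) − 12 = 0, and ∂_2 has invariant factor 2 > 1, so H_1 = Z/2Z.
  H_2: rank ker ∂_2 − rank ∂_3 = (12 − 12) − 0 = 0, and there is no ∂_3, so H_2 = 0.

As a check, the Euler characteristic is 7 − 18 + 12 = 1, which agrees with 1 − 0 + 0 = 1.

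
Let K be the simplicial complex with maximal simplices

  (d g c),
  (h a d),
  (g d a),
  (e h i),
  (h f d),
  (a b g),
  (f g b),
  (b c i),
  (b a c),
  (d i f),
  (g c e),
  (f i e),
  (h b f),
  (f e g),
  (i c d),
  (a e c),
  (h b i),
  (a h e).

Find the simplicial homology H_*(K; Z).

Fix the vertex order a < b < c < d < e < f < g < h < i and write every simplex with vertices in increasing order. Then dim K = 2 and the simplices of K are:

  0-simplices (9): a, b, c, d, e, f, g, h, i
  1-simplices (27): ab, ac, ad, ae, ag, ah, bc, bf, bg, bh, bi, cd, ce, cg, ci, df, dg, dh, di, ef, eg, eh, ei, fg, fh, fi, hi
  2-simplices (18): abc, abg, ace, adg, adh, aeh, bci, bfg, bfh, bhi, cdg, cdi, ceg, dfh, dfi, efg, efi, ehi

Hence C_0 ≅ Z^9, C_1 ≅ Z^27, C_2 ≅ Z^18.

The boundary map ∂_1: C_1 → C_0 sends each edge [p,q] (with p < q) to q − p. For instance
  ∂hi = i − h.
As a 9×27 matrix over Z this has rank 8, with invariant factors (1,1,1,1,1,1,1,1).

Boundary ∂_2: C_2 → C_1 acts by ∂[p,q,r] = [q,r] − [p,r] + [p,q]. For instance
  ∂adg = dg − ag + ad,
  ∂efi = fi − ei + ef.
The 27×18 boundary matrix has rank 18 and Smith normal form diag(1,1,1,1,1,1,1,1,1,1,1,1,1,1,1,1,1,2).

Now H_k = ker ∂_k / im ∂_{k+1}, so:

  H_0: rank C_0 − rank ∂_1 = 9 − 8 = 1, and the invariant factors of ∂_1 are all 1, so H_0 = Z.
  H_1: rank ker ∂_1 − rank ∂_2 = (27 − 8) − 18 = 1, and ∂_2 has invariant factor 2 > 1, so H_1 = Z × Z/2.
  H_2: rank ker ∂_2 − rank ∂_3 = (18 − 18) − 0 = 0, and there is no ∂_3, so H_2 = 0.

As a check, the Euler characteristic is 9 − 27 + 18 = 0, which agrees with 1 − 1 + 0 = 0.

H_0 ≅ Z,  H_1 ≅ Z × Z/2,  H_2 = 0.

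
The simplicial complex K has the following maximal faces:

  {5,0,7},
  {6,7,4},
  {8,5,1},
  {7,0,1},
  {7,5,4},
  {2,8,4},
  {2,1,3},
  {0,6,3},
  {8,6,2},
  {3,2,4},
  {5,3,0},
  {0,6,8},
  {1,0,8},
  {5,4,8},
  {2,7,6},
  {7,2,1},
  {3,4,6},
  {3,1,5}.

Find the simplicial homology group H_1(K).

H_1 ≅ Z ⊕ Z/2.

We work with the vertex ordering 0 < 1 < 2 < 3 < 4 < 5 < 6 < 7 < 8. The simplices of K, each written with vertices in increasing order, are:

  0-simplices (9): [0], [1], [2], [3], [4], [5], [6], [7], [8]
  1-simplices (27): (27 of them)
  2-simplices (18): [0,1,7], [0,1,8], [0,3,5], [0,3,6], [0,5,7], [0,6,8], [1,2,3], [1,2,7], [1,3,5], [1,5,8], [2,3,4], [2,4,8], [2,6,7], [2,6,8], [3,4,6], [4,5,7], [4,5,8], [4,6,7]

giving chain groups C_0 ≅ Z^9, C_1 ≅ Z^27, C_2 ≅ Z^18.

Boundary ∂_1: C_1 → C_0 maps an edge to its endpoints' difference, ∂[p,q] = q − p.
As a 9×27 matrix over Z this has rank 8, with invariant factors (1,1,1,1,1,1,1,1).

Boundary ∂_2: C_2 → C_1 sends each 2-simplex [p,q,r] to [q,r] − [p,r] + [p,q]. For instance
  ∂[0,1,8] = [1,8] − [0,8] + [0,1],
  ∂[0,3,5] = [3,5] − [0,5] + [0,3].
The resulting 27×18 matrix has rank 18, and its Smith normal form has invariant factors (1,1,1,1,1,1,1,1,1,1,1,1,1,1,1,1,1,2).

Reading off H_k = ker ∂_k / im ∂_{k+1}:

  H_1: rank ker ∂_1 − rank ∂_2 = (27 − 8) − 18 = 1, and ∂_2 has invariant factor 2 > 1, so H_1 = Z ⊕ Z/2.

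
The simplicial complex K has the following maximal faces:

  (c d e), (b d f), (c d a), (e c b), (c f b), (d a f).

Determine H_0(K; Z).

Take the total order a < b < c < d < e < f on the vertex set. Then K (dimension 2) consists of the simplices:

  0-simplices (6): a, b, c, d, e, f
  1-simplices (12): ac, ad, af, bc, bd, be, bf, cd, ce, cf, de, df
  2-simplices (6): acd, adf, bce, bcf, bdf, cde

so the chain groups are C_0 ≅ Z^6, C_1 ≅ Z^12, C_2 ≅ Z^6.

The boundary map ∂_1: C_1 → C_0 is given by ∂[p,q] = [q] − [p].
The resulting 6×12 matrix has rank 5, and its Smith normal form has invariant factors (1,1,1,1,1).

Boundary ∂_2: C_2 → C_1 sends each 2-simplex [p,q,r] to [q,r] − [p,r] + [p,q]. For instance
  ∂acd = cd − ad + ac,
  ∂bcf = cf − bf + bc.
The 12×6 boundary matrix has rank 6 and Smith normal form diag(1,1,1,1,1,1).

Computing H_k = (kernel of ∂_k) / (image of ∂_{k+1}):

  H_0: rank C_0 − rank ∂_1 = 6 − 5 = 1, and the invariant factors of ∂_1 are all 1, so H_0 ≅ Z.

(K is a triangulation of the cylinder S^1 x I.)

H_0 = Z.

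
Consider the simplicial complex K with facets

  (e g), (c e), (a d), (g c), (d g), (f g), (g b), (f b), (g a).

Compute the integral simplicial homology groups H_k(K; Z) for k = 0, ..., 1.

Order the vertices as a < b < c < d < e < f < g. Listing each simplex with vertices in this order, K has dimension 1 with simplices:

  0-simplices (7): a, b, c, d, e, f, g
  1-simplices (9): ad, ag, bf, bg, ce, cg, dg, eg, fg

giving chain groups C_0 ≅ Z^7, C_1 ≅ Z^9.

∂_1: C_1 → C_0 is given by ∂[p,q] = [q] − [p]. For instance
  ∂cg = g − c.
The resulting 7×9 matrix has rank 6, and its Smith normal form has invariant factors (1,1,1,1,1,1).

Now H_k = ker ∂_k / im ∂_{k+1}, so:

  H_0: rank C_0 − rank ∂_1 = 7 − 6 = 1, and the invariant factors of ∂_1 are all 1, so H_0 = Z.
  H_1: rank ker ∂_1 − rank ∂_2 = (9 − 6) − 0 = 3, and there is no ∂_2, so H_1 = Z^3.

H_0 ≅ Z,  H_1 ≅ Z^3.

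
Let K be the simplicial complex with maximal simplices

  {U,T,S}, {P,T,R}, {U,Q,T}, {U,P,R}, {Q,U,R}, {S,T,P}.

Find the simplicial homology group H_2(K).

H_2 ≅ 0.

K has 6 vertices, 12 edges, 6 triangles.
rank ∂_2 = 6, rank ∂_3 = 0 ⇒ b_2 = 6 − 6 − 0 = 0. So H_2 ≅ 0.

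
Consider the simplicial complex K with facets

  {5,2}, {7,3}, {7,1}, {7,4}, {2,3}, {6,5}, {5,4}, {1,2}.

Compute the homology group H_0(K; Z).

Take the total order 1 < 2 < 3 < 4 < 5 < 6 < 7 on the vertex set. Then K (dimension 1) consists of the simplices:

  0-simplices (7): [1], [2], [3], [4], [5], [6], [7]
  1-simplices (8): [1,2], [1,7], [2,3], [2,5], [3,7], [4,5], [4,7], [5,6]

giving chain groups C_0 ≅ Z^7, C_1 ≅ Z^8.

Boundary ∂_1: C_1 → C_0 sends each edge [p,q] (with p < q) to q − p. For instance
  ∂[4,5] = [5] − [4].
The 7×8 boundary matrix has rank 6 and Smith normal form diag(1,1,1,1,1,1).

Computing H_k = (kernel of ∂_k) / (image of ∂_{k+1}):

  H_0: rank C_0 − rank ∂_1 = 7 − 6 = 1, and the invariant factors of ∂_1 are all 1, so H_0 ≅ Z.

H_0 ≅ Z.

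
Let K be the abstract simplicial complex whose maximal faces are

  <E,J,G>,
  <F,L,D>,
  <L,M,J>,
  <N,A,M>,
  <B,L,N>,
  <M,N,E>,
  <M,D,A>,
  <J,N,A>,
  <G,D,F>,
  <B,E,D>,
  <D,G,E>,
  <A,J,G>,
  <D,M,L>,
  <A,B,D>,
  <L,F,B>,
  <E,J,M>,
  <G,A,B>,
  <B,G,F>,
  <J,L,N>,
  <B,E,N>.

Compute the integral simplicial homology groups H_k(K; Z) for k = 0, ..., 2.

H_0 = Z,  H_1 = Z ⊕ Z/2Z,  H_2 = 0.

We work with the vertex ordering A < B < D < E < F < G < J < L < M < N. The simplices of K, each written with vertices in increasing order, are:

  0-simplices (10): A, B, D, E, F, G, J, L, M, N
  1-simplices (30): AB, AD, AG, AJ, AM, AN, BD, BE, BF, BG, BL, BN, DE, DF, DG, DL, DM, EG, EJ, EM, EN, FG, FL, GJ, JL, JM, JN, LM, LN, MN
  2-simplices (20): ABD, ABG, ADM, AGJ, AJN, AMN, BDE, BEN, BFG, BFL, BLN, DEG, DFG, DFL, DLM, EGJ, EJM, EMN, JLM, JLN

so the chain groups are C_0 ≅ Z^10, C_1 ≅ Z^30, C_2 ≅ Z^20.

The boundary map ∂_1: C_1 → C_0 is given by ∂[p,q] = [q] − [p]. For instance
  ∂DM = M − D.
As a 10×30 matrix over Z this has rank 9, with invariant factors (1,1,1,1,1,1,1,1,1).

Boundary ∂_2: C_2 → C_1 acts by ∂[p,q,r] = [q,r] − [p,r] + [p,q]. For instance
  ∂AGJ = GJ − AJ + AG,
  ∂EMN = MN − EN + EM.
The resulting 30×20 matrix has rank 20, and its Smith normal form has invariant factors (1,1,1,1,1,1,1,1,1,1,1,1,1,1,1,1,1,1,1,2).

Reading off H_k = ker ∂_k / im ∂_{k+1}:

  H_0: rank C_0 − rank ∂_1 = 10 − 9 = 1, and the invariant factors of ∂_1 are all 1, so H_0 ≅ Z.
  H_1: rank ker ∂_1 − rank ∂_2 = (30 − 9) − 20 = 1, and ∂_2 has invariant factor 2 > 1, so H_1 ≅ Z ⊕ Z/2Z.
  H_2: rank ker ∂_2 − rank ∂_3 = (20 − 20) − 0 = 0, and there is no ∂_3, so H_2 ≅ 0.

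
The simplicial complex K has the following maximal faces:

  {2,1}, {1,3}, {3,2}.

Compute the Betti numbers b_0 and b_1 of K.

b_0 = 1, b_1 = 1.

Order the vertices as 1 < 2 < 3. Listing each simplex with vertices in this order, K has dimension 1 with simplices:

  0-simplices (3): [1], [2], [3]
  1-simplices (3): [1,2], [1,3], [2,3]

Hence C_0 ≅ Z^3, C_1 ≅ Z^3.

∂_1: C_1 → C_0 is given by ∂[p,q] = [q] − [p].
The 3×3 boundary matrix has rank 2 and Smith normal form diag(1,1).

Now H_k = ker ∂_k / im ∂_{k+1}, so:

  H_0: rank C_0 − rank ∂_1 = 3 − 2 = 1, and the invariant factors of ∂_1 are all 1, so H_0 ≅ Z.
  H_1: rank ker ∂_1 − rank ∂_2 = (3 − 2) − 0 = 1, and there is no ∂_2, so H_1 ≅ Z.

Hence the Betti numbers are b_0 = 1, b_1 = 1.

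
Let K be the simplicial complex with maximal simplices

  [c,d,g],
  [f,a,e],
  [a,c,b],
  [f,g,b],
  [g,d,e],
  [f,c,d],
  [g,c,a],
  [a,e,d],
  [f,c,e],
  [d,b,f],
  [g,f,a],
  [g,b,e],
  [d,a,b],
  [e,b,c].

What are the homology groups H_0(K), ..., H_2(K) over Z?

Fix the vertex order a < b < c < d < e < f < g and write every simplex with vertices in increasing order. Then dim K = 2 and the simplices of K are:

  0-simplices (7): a, b, c, d, e, f, g
  1-simplices (21): ab, ac, ad, ae, af, ag, bc, bd, be, bf, bg, cd, ce, cf, cg, de, df, dg, ef, eg, fg
  2-simplices (14): abc, abd, acg, ade, aef, afg, bce, bdf, beg, bfg, cdf, cdg, cef, deg

Hence C_0 ≅ Z^7, C_1 ≅ Z^21, C_2 ≅ Z^14.

Boundary ∂_1: C_1 → C_0 sends each edge [p,q] (with p < q) to q − p. For instance
  ∂ef = f − e.
The resulting 7×21 matrix has rank 6, and its Smith normal form has invariant factors (1,1,1,1,1,1).

The boundary map ∂_2: C_2 → C_1 sends each 2-simplex [p,q,r] to [q,r] − [p,r] + [p,q]. For instance
  ∂cdg = dg − cg + cd,
  ∂cdf = df − cf + cd.
This gives a 21×14 integer matrix of rank 13; reducing to Smith normal form yields diagonal entries (1,1,1,1,1,1,1,1,1,1,1,1,1).

Reading off H_k = ker ∂_k / im ∂_{k+1}:

  H_0: rank C_0 − rank ∂_1 = 7 − 6 = 1, and the invariant factors of ∂_1 are all 1, so H_0 = Z.
  H_1: rank ker ∂_1 − rank ∂_2 = (21 − 6) − 13 = 2, and the invariant factors of ∂_2 are all 1, so H_1 = Z^2.
  H_2: rank ker ∂_2 − rank ∂_3 = (14 − 13) − 0 = 1, and there is no ∂_3, so H_2 = Z.

As a check, the Euler characteristic is 7 − 21 + 14 = 0, which agrees with 1 − 2 + 1 = 0.
(K is a triangulation of the torus T^2.)

H_0 ≅ Z,  H_1 ≅ Z^2,  H_2 ≅ Z.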